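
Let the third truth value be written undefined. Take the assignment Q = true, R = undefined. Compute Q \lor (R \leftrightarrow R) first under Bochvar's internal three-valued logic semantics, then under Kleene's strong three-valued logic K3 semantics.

undefined; true

In Bochvar's internal three-valued logic: R \leftrightarrow R = undefined \leftrightarrow undefined = undefined
Q \lor (R \leftrightarrow R) = true \lor undefined = undefined
In Kleene's strong three-valued logic K3: R \leftrightarrow R = undefined \leftrightarrow undefined = undefined
Q \lor (R \leftrightarrow R) = true \lor undefined = true
They differ because Bochvar's internal three-valued logic and Kleene's strong three-valued logic K3 treat undefined differently under the binary connectives.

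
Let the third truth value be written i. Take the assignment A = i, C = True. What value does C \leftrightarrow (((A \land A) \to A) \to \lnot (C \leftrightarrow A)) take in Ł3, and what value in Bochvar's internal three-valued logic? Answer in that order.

i; i

In Ł3: A \land A = i \land i = i
(A \land A) \to A = i \to i = True  [min(1, 1−½+½)]
C \leftrightarrow A = True \leftrightarrow i = i
\lnot (C \leftrightarrow A) = \lnot i = i
((A \land A) \to A) \to \lnot (C \leftrightarrow A) = True \to i = i
C \leftrightarrow (((A \land A) \to A) \to \lnot (C \leftrightarrow A)) = True \leftrightarrow i = i
In Bochvar's internal three-valued logic: A \land A = i \land i = i
(A \land A) \to A = i \to i = i  [any arg is the third value ⇒ result is the third value]
C \leftrightarrow A = True \leftrightarrow i = i
\lnot (C \leftrightarrow A) = \lnot i = i
((A \land A) \to A) \to \lnot (C \leftrightarrow A) = i \to i = i
C \leftrightarrow (((A \land A) \to A) \to \lnot (C \leftrightarrow A)) = True \leftrightarrow i = i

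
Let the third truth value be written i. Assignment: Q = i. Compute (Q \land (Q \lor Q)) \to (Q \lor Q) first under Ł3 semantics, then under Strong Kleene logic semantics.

In Ł3: Q \lor Q = i \lor i = i
Q \land (Q \lor Q) = i \land i = i
Q \lor Q = i \lor i = i
(Q \land (Q \lor Q)) \to (Q \lor Q) = i \to i = 1  [min(1, 1−½+½)]
In Strong Kleene logic: Q \lor Q = i \lor i = i
Q \land (Q \lor Q) = i \land i = i
Q \lor Q = i \lor i = i
(Q \land (Q \lor Q)) \to (Q \lor Q) = i \to i = i  [\lnot i \lor i]
They differ because Ł3 and Strong Kleene logic treat i differently under implication.

1; i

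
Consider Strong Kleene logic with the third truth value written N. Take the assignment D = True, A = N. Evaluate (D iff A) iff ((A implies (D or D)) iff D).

D iff A = True iff N = N
D or D = True or True = True
A implies (D or D) = N implies True = True
(A implies (D or D)) iff D = True iff True = True
(D iff A) iff ((A implies (D or D)) iff D) = N iff True = N

N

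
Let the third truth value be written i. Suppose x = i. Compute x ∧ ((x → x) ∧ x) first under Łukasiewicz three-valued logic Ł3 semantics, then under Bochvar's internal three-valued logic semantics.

In Łukasiewicz three-valued logic Ł3: x → x = i → i = true  [min(1, 1−½+½)]
(x → x) ∧ x = true ∧ i = i
x ∧ ((x → x) ∧ x) = i ∧ i = i
In Bochvar's internal three-valued logic: x → x = i → i = i  [any arg is the third value ⇒ result is the third value]
(x → x) ∧ x = i ∧ i = i
x ∧ ((x → x) ∧ x) = i ∧ i = i

i; i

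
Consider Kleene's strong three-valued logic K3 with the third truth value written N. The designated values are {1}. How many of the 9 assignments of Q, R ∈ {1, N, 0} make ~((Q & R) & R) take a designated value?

5

Of the 9 assignments, 5 give a value in {1}.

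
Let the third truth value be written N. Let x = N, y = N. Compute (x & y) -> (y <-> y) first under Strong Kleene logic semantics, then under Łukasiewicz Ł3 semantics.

N; T

In Strong Kleene logic: x & y = N & N = N
y <-> y = N <-> N = N
(x & y) -> (y <-> y) = N -> N = N  [~N | N]
In Łukasiewicz Ł3: x & y = N & N = N
y <-> y = N <-> N = T  [1 − |½−½|]
(x & y) -> (y <-> y) = N -> T = T
They differ because Strong Kleene logic and Łukasiewicz Ł3 treat N differently under implication.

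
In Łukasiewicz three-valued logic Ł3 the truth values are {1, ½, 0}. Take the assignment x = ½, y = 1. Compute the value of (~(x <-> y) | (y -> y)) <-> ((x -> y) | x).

x <-> y = ½ <-> 1 = ½  [1 − |½−1|]
~(x <-> y) = ~½ = ½
y -> y = 1 -> 1 = 1
~(x <-> y) | (y -> y) = ½ | 1 = 1
x -> y = ½ -> 1 = 1
(x -> y) | x = 1 | ½ = 1
(~(x <-> y) | (y -> y)) <-> ((x -> y) | x) = 1 <-> 1 = 1

1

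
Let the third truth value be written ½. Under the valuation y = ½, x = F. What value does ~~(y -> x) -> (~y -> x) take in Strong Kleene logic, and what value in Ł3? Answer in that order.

½; T

In Strong Kleene logic: y -> x = ½ -> F = ½  [~½ | F]
~(y -> x) = ~½ = ½
~~(y -> x) = ~½ = ½
~y = ~½ = ½
~y -> x = ½ -> F = ½
~~(y -> x) -> (~y -> x) = ½ -> ½ = ½
In Ł3: y -> x = ½ -> F = ½  [min(1, 1−½+0)]
~(y -> x) = ~½ = ½
~~(y -> x) = ~½ = ½
~y = ~½ = ½
~y -> x = ½ -> F = ½
~~(y -> x) -> (~y -> x) = ½ -> ½ = T
They differ because Strong Kleene logic and Ł3 treat ½ differently under implication.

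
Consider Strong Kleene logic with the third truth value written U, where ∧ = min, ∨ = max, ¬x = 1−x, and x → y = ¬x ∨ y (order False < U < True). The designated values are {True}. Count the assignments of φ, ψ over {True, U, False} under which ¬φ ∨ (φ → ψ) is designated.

5

Of the 9 assignments, 5 give a value in {True}.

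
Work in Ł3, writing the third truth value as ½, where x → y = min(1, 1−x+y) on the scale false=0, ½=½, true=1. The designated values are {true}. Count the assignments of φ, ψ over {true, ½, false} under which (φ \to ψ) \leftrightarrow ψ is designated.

Of the 9 assignments, 5 give a value in {true}.

5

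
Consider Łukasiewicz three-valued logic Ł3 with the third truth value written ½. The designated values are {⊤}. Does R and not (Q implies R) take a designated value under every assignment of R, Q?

No

Countermodel: R=⊤, Q=⊤ gives ⊥, which is not designated.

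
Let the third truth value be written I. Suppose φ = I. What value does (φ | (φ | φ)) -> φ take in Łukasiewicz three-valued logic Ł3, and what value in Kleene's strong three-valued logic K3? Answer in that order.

⊤; I

In Łukasiewicz three-valued logic Ł3: φ | φ = I | I = I
φ | (φ | φ) = I | I = I
(φ | (φ | φ)) -> φ = I -> I = ⊤  [min(1, 1−½+½)]
In Kleene's strong three-valued logic K3: φ | φ = I | I = I
φ | (φ | φ) = I | I = I
(φ | (φ | φ)) -> φ = I -> I = I  [~I | I]
They differ because Łukasiewicz three-valued logic Ł3 and Kleene's strong three-valued logic K3 treat I differently under implication.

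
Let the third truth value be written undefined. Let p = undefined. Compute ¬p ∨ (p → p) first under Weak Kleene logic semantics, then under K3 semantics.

undefined; undefined

In Weak Kleene logic: ¬p = ¬undefined = undefined
p → p = undefined → undefined = undefined  [any arg is the third value ⇒ result is the third value]
¬p ∨ (p → p) = undefined ∨ undefined = undefined
In K3: ¬p = ¬undefined = undefined
p → p = undefined → undefined = undefined  [¬undefined ∨ undefined]
¬p ∨ (p → p) = undefined ∨ undefined = undefined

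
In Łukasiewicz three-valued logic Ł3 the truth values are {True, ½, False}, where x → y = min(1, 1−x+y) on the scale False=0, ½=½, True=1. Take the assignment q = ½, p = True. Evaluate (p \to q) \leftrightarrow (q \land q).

p \to q = True \to ½ = ½  [min(1, 1−1+½)]
q \land q = ½ \land ½ = ½
(p \to q) \leftrightarrow (q \land q) = ½ \leftrightarrow ½ = True

True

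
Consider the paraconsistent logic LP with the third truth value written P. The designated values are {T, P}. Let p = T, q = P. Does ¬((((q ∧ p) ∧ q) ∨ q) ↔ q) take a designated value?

q ∧ p = P ∧ T = P
(q ∧ p) ∧ q = P ∧ P = P
((q ∧ p) ∧ q) ∨ q = P ∨ P = P
(((q ∧ p) ∧ q) ∨ q) ↔ q = P ↔ P = P
¬((((q ∧ p) ∧ q) ∨ q) ↔ q) = ¬P = P
P ∈ {T, P}.

Yes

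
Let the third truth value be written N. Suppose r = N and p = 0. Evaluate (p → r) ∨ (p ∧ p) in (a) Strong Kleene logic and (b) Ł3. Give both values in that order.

1; 1

In Strong Kleene logic: p → r = 0 → N = 1  [¬0 ∨ N]
p ∧ p = 0 ∧ 0 = 0
(p → r) ∨ (p ∧ p) = 1 ∨ 0 = 1
In Ł3: p → r = 0 → N = 1
p ∧ p = 0 ∧ 0 = 0
(p → r) ∨ (p ∧ p) = 1 ∨ 0 = 1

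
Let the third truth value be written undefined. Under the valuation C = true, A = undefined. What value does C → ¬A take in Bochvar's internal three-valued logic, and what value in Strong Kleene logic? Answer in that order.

In Bochvar's internal three-valued logic: ¬A = ¬undefined = undefined
C → ¬A = true → undefined = undefined
In Strong Kleene logic: ¬A = ¬undefined = undefined
C → ¬A = true → undefined = undefined  [¬true ∨ undefined]

undefined; undefined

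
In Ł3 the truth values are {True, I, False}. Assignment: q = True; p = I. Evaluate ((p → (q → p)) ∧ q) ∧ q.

True

q → p = True → I = I  [min(1, 1−1+½)]
p → (q → p) = I → I = True
(p → (q → p)) ∧ q = True ∧ True = True
((p → (q → p)) ∧ q) ∧ q = True ∧ True = True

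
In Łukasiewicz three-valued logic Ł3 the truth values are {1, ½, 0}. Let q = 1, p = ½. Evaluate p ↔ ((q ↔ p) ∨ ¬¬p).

q ↔ p = 1 ↔ ½ = ½  [1 − |1−½|]
¬p = ¬½ = ½
¬¬p = ¬½ = ½
(q ↔ p) ∨ ¬¬p = ½ ∨ ½ = ½
p ↔ ((q ↔ p) ∨ ¬¬p) = ½ ↔ ½ = 1

1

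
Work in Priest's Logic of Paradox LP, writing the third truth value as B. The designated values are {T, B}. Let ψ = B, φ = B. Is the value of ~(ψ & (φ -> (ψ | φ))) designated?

Yes

ψ | φ = B | B = B
φ -> (ψ | φ) = B -> B = B  [~B | B]
ψ & (φ -> (ψ | φ)) = B & B = B
~(ψ & (φ -> (ψ | φ))) = ~B = B
B ∈ {T, B}.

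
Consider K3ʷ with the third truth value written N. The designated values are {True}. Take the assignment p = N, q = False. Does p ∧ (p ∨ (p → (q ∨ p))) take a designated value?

q ∨ p = False ∨ N = N
p → (q ∨ p) = N → N = N  [any arg is the third value ⇒ result is the third value]
p ∨ (p → (q ∨ p)) = N ∨ N = N
p ∧ (p ∨ (p → (q ∨ p))) = N ∧ N = N
N ∉ {True}.

No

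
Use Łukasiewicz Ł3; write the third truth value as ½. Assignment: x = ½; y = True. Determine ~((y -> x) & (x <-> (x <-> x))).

y -> x = True -> ½ = ½  [min(1, 1−1+½)]
x <-> x = ½ <-> ½ = True
x <-> (x <-> x) = ½ <-> True = ½
(y -> x) & (x <-> (x <-> x)) = ½ & ½ = ½
~((y -> x) & (x <-> (x <-> x))) = ~½ = ½

½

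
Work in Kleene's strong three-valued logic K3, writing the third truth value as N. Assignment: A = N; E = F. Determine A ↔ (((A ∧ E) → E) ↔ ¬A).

N

A ∧ E = N ∧ F = F
(A ∧ E) → E = F → F = T
¬A = ¬N = N
((A ∧ E) → E) ↔ ¬A = T ↔ N = N
A ↔ (((A ∧ E) → E) ↔ ¬A) = N ↔ N = N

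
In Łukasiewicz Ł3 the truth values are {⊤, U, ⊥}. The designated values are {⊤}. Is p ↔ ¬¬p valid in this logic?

Every assignment of p over {⊤, U, ⊥} gives a value in {⊤}.
In particular, with p=U: p ↔ ¬¬p = ⊤.

Yes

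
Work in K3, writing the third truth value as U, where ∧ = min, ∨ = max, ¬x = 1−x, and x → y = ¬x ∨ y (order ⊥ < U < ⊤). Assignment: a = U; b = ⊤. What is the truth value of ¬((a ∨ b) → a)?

a ∨ b = U ∨ ⊤ = ⊤
(a ∨ b) → a = ⊤ → U = U  [¬⊤ ∨ U]
¬((a ∨ b) → a) = ¬U = U

U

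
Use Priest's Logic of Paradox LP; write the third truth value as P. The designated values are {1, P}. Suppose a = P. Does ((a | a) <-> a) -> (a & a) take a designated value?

Yes

a | a = P | P = P
(a | a) <-> a = P <-> P = P
a & a = P & P = P
((a | a) <-> a) -> (a & a) = P -> P = P  [~P | P]
P ∈ {1, P}.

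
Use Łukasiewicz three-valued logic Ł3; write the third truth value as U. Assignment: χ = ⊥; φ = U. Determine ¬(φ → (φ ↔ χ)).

⊥

φ ↔ χ = U ↔ ⊥ = U
φ → (φ ↔ χ) = U → U = ⊤
¬(φ → (φ ↔ χ)) = ¬⊤ = ⊥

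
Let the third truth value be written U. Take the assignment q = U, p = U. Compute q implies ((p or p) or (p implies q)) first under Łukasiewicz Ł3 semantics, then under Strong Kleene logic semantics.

In Łukasiewicz Ł3: p or p = U or U = U
p implies q = U implies U = ⊤
(p or p) or (p implies q) = U or ⊤ = ⊤
q implies ((p or p) or (p implies q)) = U implies ⊤ = ⊤
In Strong Kleene logic: p or p = U or U = U
p implies q = U implies U = U  [not U or U]
(p or p) or (p implies q) = U or U = U
q implies ((p or p) or (p implies q)) = U implies U = U
They differ because Łukasiewicz Ł3 and Strong Kleene logic treat U differently under implication.

⊤; U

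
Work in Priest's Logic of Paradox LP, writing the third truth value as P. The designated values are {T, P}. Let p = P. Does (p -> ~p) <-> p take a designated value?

~p = ~P = P
p -> ~p = P -> P = P
(p -> ~p) <-> p = P <-> P = P
P ∈ {T, P}.

Yes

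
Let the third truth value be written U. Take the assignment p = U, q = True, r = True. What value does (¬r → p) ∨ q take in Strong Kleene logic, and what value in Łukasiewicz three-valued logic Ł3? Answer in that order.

True; True

In Strong Kleene logic: ¬r = ¬True = False
¬r → p = False → U = True  [¬False ∨ U]
(¬r → p) ∨ q = True ∨ True = True
In Łukasiewicz three-valued logic Ł3: ¬r = ¬True = False
¬r → p = False → U = True
(¬r → p) ∨ q = True ∨ True = True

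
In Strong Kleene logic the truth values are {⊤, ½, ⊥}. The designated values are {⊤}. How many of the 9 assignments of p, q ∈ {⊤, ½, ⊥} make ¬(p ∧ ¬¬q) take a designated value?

Of the 9 assignments, 5 give a value in {⊤}.

5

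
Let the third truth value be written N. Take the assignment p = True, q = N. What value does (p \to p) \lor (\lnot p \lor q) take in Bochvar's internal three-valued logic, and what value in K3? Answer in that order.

In Bochvar's internal three-valued logic: p \to p = True \to True = True
\lnot p = \lnot True = False
\lnot p \lor q = False \lor N = N
(p \to p) \lor (\lnot p \lor q) = True \lor N = N
In K3: p \to p = True \to True = True
\lnot p = \lnot True = False
\lnot p \lor q = False \lor N = N
(p \to p) \lor (\lnot p \lor q) = True \lor N = True
They differ because Bochvar's internal three-valued logic and K3 treat N differently under the binary connectives.

N; True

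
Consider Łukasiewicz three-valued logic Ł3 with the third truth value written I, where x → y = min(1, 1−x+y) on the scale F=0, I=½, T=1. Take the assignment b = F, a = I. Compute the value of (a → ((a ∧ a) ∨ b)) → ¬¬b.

F

a ∧ a = I ∧ I = I
(a ∧ a) ∨ b = I ∨ F = I
a → ((a ∧ a) ∨ b) = I → I = T
¬b = ¬F = T
¬¬b = ¬T = F
(a → ((a ∧ a) ∨ b)) → ¬¬b = T → F = F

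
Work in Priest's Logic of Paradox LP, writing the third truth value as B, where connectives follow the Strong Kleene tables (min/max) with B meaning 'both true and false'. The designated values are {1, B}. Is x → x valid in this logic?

Every assignment of x over {1, B, 0} gives a value in {1, B}.
In particular, with x=B: x → x = B.

Yes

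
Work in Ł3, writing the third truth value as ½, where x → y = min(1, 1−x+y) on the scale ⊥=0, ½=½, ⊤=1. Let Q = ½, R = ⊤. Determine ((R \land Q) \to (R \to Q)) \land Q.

R \land Q = ⊤ \land ½ = ½
R \to Q = ⊤ \to ½ = ½
(R \land Q) \to (R \to Q) = ½ \to ½ = ⊤
((R \land Q) \to (R \to Q)) \land Q = ⊤ \land ½ = ½

½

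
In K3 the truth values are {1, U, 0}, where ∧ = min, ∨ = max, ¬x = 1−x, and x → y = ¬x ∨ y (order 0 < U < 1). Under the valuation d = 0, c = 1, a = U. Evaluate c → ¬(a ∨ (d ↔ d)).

0

d ↔ d = 0 ↔ 0 = 1
a ∨ (d ↔ d) = U ∨ 1 = 1
¬(a ∨ (d ↔ d)) = ¬1 = 0
c → ¬(a ∨ (d ↔ d)) = 1 → 0 = 0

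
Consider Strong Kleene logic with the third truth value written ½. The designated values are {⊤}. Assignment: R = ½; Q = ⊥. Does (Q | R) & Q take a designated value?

No

Q | R = ⊥ | ½ = ½
(Q | R) & Q = ½ & ⊥ = ⊥
⊥ ∉ {⊤}.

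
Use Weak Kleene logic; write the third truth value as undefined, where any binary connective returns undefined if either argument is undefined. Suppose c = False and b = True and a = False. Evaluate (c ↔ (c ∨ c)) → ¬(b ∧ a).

True

c ∨ c = False ∨ False = False
c ↔ (c ∨ c) = False ↔ False = True
b ∧ a = True ∧ False = False
¬(b ∧ a) = ¬False = True
(c ↔ (c ∨ c)) → ¬(b ∧ a) = True → True = True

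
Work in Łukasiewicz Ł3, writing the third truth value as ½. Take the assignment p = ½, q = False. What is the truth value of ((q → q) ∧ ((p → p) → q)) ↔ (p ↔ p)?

q → q = False → False = True
p → p = ½ → ½ = True  [min(1, 1−½+½)]
(p → p) → q = True → False = False
(q → q) ∧ ((p → p) → q) = True ∧ False = False
p ↔ p = ½ ↔ ½ = True
((q → q) ∧ ((p → p) → q)) ↔ (p ↔ p) = False ↔ True = False

False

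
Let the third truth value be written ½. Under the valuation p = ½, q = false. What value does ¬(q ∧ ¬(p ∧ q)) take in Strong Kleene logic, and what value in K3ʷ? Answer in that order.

In Strong Kleene logic: p ∧ q = ½ ∧ false = false
¬(p ∧ q) = ¬false = true
q ∧ ¬(p ∧ q) = false ∧ true = false
¬(q ∧ ¬(p ∧ q)) = ¬false = true
In K3ʷ: p ∧ q = ½ ∧ false = ½
¬(p ∧ q) = ¬½ = ½
q ∧ ¬(p ∧ q) = false ∧ ½ = ½
¬(q ∧ ¬(p ∧ q)) = ¬½ = ½
They differ because Strong Kleene logic and K3ʷ treat ½ differently under the binary connectives.

true; ½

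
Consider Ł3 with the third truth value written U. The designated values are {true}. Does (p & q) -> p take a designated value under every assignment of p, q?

Yes

Every assignment of p, q over {true, U, false} gives a value in {true}.
In particular, with p=U, q=U: (p & q) -> p = true.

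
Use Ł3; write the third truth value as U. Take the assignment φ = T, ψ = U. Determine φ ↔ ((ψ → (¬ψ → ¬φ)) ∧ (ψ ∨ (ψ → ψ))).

T

¬ψ = ¬U = U
¬φ = ¬T = F
¬ψ → ¬φ = U → F = U
ψ → (¬ψ → ¬φ) = U → U = T
ψ → ψ = U → U = T
ψ ∨ (ψ → ψ) = U ∨ T = T
(ψ → (¬ψ → ¬φ)) ∧ (ψ ∨ (ψ → ψ)) = T ∧ T = T
φ ↔ ((ψ → (¬ψ → ¬φ)) ∧ (ψ ∨ (ψ → ψ))) = T ↔ T = T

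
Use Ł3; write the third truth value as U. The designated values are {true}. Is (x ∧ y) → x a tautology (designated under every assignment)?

Every assignment of x, y over {true, U, false} gives a value in {true}.
In particular, with x=U, y=U: (x ∧ y) → x = true.

Yes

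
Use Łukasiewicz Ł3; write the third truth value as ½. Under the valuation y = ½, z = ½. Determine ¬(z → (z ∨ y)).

⊥

z ∨ y = ½ ∨ ½ = ½
z → (z ∨ y) = ½ → ½ = ⊤  [min(1, 1−½+½)]
¬(z → (z ∨ y)) = ¬⊤ = ⊥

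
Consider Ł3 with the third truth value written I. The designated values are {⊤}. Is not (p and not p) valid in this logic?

No

Countermodel: p=I gives I, which is not designated.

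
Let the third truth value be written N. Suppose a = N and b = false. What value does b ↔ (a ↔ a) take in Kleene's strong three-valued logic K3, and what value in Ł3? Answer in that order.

N; false

In Kleene's strong three-valued logic K3: a ↔ a = N ↔ N = N
b ↔ (a ↔ a) = false ↔ N = N
In Ł3: a ↔ a = N ↔ N = true  [1 − |½−½|]
b ↔ (a ↔ a) = false ↔ true = false
They differ because Kleene's strong three-valued logic K3 and Ł3 treat N differently under implication.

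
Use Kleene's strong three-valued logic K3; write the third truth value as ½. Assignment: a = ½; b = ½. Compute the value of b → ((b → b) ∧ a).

½

b → b = ½ → ½ = ½
(b → b) ∧ a = ½ ∧ ½ = ½
b → ((b → b) ∧ a) = ½ → ½ = ½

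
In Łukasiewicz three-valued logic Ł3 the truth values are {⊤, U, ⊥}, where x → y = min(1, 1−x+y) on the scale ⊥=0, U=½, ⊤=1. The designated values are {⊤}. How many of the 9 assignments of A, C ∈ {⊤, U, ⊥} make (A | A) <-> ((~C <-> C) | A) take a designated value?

7

Of the 9 assignments, 7 give a value in {⊤}.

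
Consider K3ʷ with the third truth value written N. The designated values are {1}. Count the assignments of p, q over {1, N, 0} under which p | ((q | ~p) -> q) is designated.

3

Designated under: (p=1, q=1); (p=1, q=0); (p=0, q=1).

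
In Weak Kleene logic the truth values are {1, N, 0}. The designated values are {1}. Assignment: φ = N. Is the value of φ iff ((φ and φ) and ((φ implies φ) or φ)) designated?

No

φ and φ = N and N = N
φ implies φ = N implies N = N  [any arg is the third value ⇒ result is the third value]
(φ implies φ) or φ = N or N = N
(φ and φ) and ((φ implies φ) or φ) = N and N = N
φ iff ((φ and φ) and ((φ implies φ) or φ)) = N iff N = N
N ∉ {1}.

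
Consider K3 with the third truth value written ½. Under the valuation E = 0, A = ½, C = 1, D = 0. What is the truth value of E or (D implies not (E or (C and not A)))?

not A = not ½ = ½
C and not A = 1 and ½ = ½
E or (C and not A) = 0 or ½ = ½
not (E or (C and not A)) = not ½ = ½
D implies not (E or (C and not A)) = 0 implies ½ = 1
E or (D implies not (E or (C and not A))) = 0 or 1 = 1

1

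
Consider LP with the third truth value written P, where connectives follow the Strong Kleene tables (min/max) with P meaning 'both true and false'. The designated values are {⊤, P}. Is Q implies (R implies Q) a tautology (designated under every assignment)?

Yes

Every assignment of Q, R over {⊤, P, ⊥} gives a value in {⊤, P}.
In particular, with Q=P, R=P: Q implies (R implies Q) = P.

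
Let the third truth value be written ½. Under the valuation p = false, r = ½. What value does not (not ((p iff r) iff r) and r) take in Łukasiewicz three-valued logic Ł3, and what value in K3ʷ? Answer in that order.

true; ½

In Łukasiewicz three-valued logic Ł3: p iff r = false iff ½ = ½  [1 − |0−½|]
(p iff r) iff r = ½ iff ½ = true
not ((p iff r) iff r) = not true = false
not ((p iff r) iff r) and r = false and ½ = false
not (not ((p iff r) iff r) and r) = not false = true
In K3ʷ: p iff r = false iff ½ = ½
(p iff r) iff r = ½ iff ½ = ½
not ((p iff r) iff r) = not ½ = ½
not ((p iff r) iff r) and r = ½ and ½ = ½
not (not ((p iff r) iff r) and r) = not ½ = ½
They differ because Łukasiewicz three-valued logic Ł3 and K3ʷ treat ½ differently under the binary connectives.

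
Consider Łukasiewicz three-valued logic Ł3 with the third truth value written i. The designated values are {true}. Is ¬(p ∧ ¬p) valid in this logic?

Countermodel: p=i gives i, which is not designated.

No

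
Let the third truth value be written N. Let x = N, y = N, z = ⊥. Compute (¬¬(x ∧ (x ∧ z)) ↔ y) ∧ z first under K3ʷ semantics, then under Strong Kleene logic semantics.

N; ⊥

In K3ʷ: x ∧ z = N ∧ ⊥ = N
x ∧ (x ∧ z) = N ∧ N = N
¬(x ∧ (x ∧ z)) = ¬N = N
¬¬(x ∧ (x ∧ z)) = ¬N = N
¬¬(x ∧ (x ∧ z)) ↔ y = N ↔ N = N
(¬¬(x ∧ (x ∧ z)) ↔ y) ∧ z = N ∧ ⊥ = N
In Strong Kleene logic: x ∧ z = N ∧ ⊥ = ⊥
x ∧ (x ∧ z) = N ∧ ⊥ = ⊥
¬(x ∧ (x ∧ z)) = ¬⊥ = ⊤
¬¬(x ∧ (x ∧ z)) = ¬⊤ = ⊥
¬¬(x ∧ (x ∧ z)) ↔ y = ⊥ ↔ N = N
(¬¬(x ∧ (x ∧ z)) ↔ y) ∧ z = N ∧ ⊥ = ⊥
They differ because K3ʷ and Strong Kleene logic treat N differently under the binary connectives.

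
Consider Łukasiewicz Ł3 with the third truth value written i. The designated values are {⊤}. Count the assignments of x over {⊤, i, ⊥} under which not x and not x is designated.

1

x=⊤: ⊥ ·
x=i: i ·
x=⊥: ⊤ ✓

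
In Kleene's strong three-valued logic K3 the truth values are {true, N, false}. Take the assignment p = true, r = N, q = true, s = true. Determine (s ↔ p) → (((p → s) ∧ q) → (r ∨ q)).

s ↔ p = true ↔ true = true
p → s = true → true = true
(p → s) ∧ q = true ∧ true = true
r ∨ q = N ∨ true = true
((p → s) ∧ q) → (r ∨ q) = true → true = true
(s ↔ p) → (((p → s) ∧ q) → (r ∨ q)) = true → true = true

true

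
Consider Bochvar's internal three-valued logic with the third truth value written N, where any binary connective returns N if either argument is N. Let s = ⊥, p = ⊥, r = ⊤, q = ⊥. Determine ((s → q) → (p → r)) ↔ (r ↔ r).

s → q = ⊥ → ⊥ = ⊤
p → r = ⊥ → ⊤ = ⊤
(s → q) → (p → r) = ⊤ → ⊤ = ⊤
r ↔ r = ⊤ ↔ ⊤ = ⊤
((s → q) → (p → r)) ↔ (r ↔ r) = ⊤ ↔ ⊤ = ⊤

⊤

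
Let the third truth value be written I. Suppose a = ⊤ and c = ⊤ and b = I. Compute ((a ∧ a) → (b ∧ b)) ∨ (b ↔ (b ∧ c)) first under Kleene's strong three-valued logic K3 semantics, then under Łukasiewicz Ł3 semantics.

I; ⊤

In Kleene's strong three-valued logic K3: a ∧ a = ⊤ ∧ ⊤ = ⊤
b ∧ b = I ∧ I = I
(a ∧ a) → (b ∧ b) = ⊤ → I = I  [¬⊤ ∨ I]
b ∧ c = I ∧ ⊤ = I
b ↔ (b ∧ c) = I ↔ I = I
((a ∧ a) → (b ∧ b)) ∨ (b ↔ (b ∧ c)) = I ∨ I = I
In Łukasiewicz Ł3: a ∧ a = ⊤ ∧ ⊤ = ⊤
b ∧ b = I ∧ I = I
(a ∧ a) → (b ∧ b) = ⊤ → I = I  [min(1, 1−1+½)]
b ∧ c = I ∧ ⊤ = I
b ↔ (b ∧ c) = I ↔ I = ⊤
((a ∧ a) → (b ∧ b)) ∨ (b ↔ (b ∧ c)) = I ∨ ⊤ = ⊤
They differ because Kleene's strong three-valued logic K3 and Łukasiewicz Ł3 treat I differently under implication.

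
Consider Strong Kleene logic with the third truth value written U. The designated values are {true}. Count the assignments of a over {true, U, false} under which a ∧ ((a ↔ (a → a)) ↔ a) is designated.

a=true: true ✓
a=U: U ·
a=false: false ·

1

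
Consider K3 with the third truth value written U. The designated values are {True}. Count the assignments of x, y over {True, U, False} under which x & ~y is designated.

1

Designated under: (x=True, y=False).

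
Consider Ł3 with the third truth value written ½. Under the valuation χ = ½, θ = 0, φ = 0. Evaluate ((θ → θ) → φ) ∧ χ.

0

θ → θ = 0 → 0 = 1
(θ → θ) → φ = 1 → 0 = 0
((θ → θ) → φ) ∧ χ = 0 ∧ ½ = 0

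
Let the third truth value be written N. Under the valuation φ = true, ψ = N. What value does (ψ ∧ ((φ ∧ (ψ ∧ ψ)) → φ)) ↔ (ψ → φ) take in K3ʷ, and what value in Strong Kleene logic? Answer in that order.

In K3ʷ: ψ ∧ ψ = N ∧ N = N
φ ∧ (ψ ∧ ψ) = true ∧ N = N
(φ ∧ (ψ ∧ ψ)) → φ = N → true = N  [any arg is the third value ⇒ result is the third value]
ψ ∧ ((φ ∧ (ψ ∧ ψ)) → φ) = N ∧ N = N
ψ → φ = N → true = N
(ψ ∧ ((φ ∧ (ψ ∧ ψ)) → φ)) ↔ (ψ → φ) = N ↔ N = N
In Strong Kleene logic: ψ ∧ ψ = N ∧ N = N
φ ∧ (ψ ∧ ψ) = true ∧ N = N
(φ ∧ (ψ ∧ ψ)) → φ = N → true = true  [¬N ∨ true]
ψ ∧ ((φ ∧ (ψ ∧ ψ)) → φ) = N ∧ true = N
ψ → φ = N → true = true
(ψ ∧ ((φ ∧ (ψ ∧ ψ)) → φ)) ↔ (ψ → φ) = N ↔ true = N

N; N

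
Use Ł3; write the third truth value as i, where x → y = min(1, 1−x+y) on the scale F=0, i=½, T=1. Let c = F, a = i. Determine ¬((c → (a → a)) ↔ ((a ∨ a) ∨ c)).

i

a → a = i → i = T
c → (a → a) = F → T = T
a ∨ a = i ∨ i = i
(a ∨ a) ∨ c = i ∨ F = i
(c → (a → a)) ↔ ((a ∨ a) ∨ c) = T ↔ i = i
¬((c → (a → a)) ↔ ((a ∨ a) ∨ c)) = ¬i = i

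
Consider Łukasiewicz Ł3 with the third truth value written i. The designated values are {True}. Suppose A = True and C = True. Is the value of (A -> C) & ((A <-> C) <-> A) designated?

Yes

A -> C = True -> True = True
A <-> C = True <-> True = True
(A <-> C) <-> A = True <-> True = True
(A -> C) & ((A <-> C) <-> A) = True & True = True
True ∈ {True}.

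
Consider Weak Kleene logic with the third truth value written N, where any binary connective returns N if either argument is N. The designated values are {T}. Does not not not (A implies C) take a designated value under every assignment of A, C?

No

Countermodel: A=T, C=T gives F, which is not designated.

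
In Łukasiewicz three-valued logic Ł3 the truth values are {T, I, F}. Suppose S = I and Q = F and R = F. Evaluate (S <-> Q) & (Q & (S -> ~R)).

F

S <-> Q = I <-> F = I  [1 − |½−0|]
~R = ~F = T
S -> ~R = I -> T = T
Q & (S -> ~R) = F & T = F
(S <-> Q) & (Q & (S -> ~R)) = I & F = F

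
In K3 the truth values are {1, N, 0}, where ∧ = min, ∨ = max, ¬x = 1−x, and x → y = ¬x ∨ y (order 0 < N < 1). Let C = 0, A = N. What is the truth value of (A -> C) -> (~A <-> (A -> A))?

N

A -> C = N -> 0 = N  [~N | 0]
~A = ~N = N
A -> A = N -> N = N
~A <-> (A -> A) = N <-> N = N
(A -> C) -> (~A <-> (A -> A)) = N -> N = N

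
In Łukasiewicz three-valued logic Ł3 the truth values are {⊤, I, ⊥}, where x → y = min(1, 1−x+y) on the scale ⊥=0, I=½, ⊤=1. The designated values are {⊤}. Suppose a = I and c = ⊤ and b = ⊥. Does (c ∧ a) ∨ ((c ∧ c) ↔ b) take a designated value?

c ∧ a = ⊤ ∧ I = I
c ∧ c = ⊤ ∧ ⊤ = ⊤
(c ∧ c) ↔ b = ⊤ ↔ ⊥ = ⊥
(c ∧ a) ∨ ((c ∧ c) ↔ b) = I ∨ ⊥ = I
I ∉ {⊤}.

No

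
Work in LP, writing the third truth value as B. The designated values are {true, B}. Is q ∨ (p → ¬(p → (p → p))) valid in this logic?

Countermodel: q=false, p=true gives false, which is not designated.

No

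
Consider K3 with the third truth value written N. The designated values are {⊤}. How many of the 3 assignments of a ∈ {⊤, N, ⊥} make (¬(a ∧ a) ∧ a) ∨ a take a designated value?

a=⊤: ⊤ ✓
a=N: N ·
a=⊥: ⊥ ·

1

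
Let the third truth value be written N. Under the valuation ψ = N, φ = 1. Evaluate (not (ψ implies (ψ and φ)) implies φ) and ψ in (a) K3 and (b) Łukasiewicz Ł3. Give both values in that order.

N; N

In K3: ψ and φ = N and 1 = N
ψ implies (ψ and φ) = N implies N = N  [not N or N]
not (ψ implies (ψ and φ)) = not N = N
not (ψ implies (ψ and φ)) implies φ = N implies 1 = 1
(not (ψ implies (ψ and φ)) implies φ) and ψ = 1 and N = N
In Łukasiewicz Ł3: ψ and φ = N and 1 = N
ψ implies (ψ and φ) = N implies N = 1  [min(1, 1−½+½)]
not (ψ implies (ψ and φ)) = not 1 = 0
not (ψ implies (ψ and φ)) implies φ = 0 implies 1 = 1
(not (ψ implies (ψ and φ)) implies φ) and ψ = 1 and N = N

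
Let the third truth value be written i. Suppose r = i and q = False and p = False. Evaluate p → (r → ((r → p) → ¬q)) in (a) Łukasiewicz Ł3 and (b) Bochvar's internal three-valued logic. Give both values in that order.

True; i

In Łukasiewicz Ł3: r → p = i → False = i  [min(1, 1−½+0)]
¬q = ¬False = True
(r → p) → ¬q = i → True = True
r → ((r → p) → ¬q) = i → True = True
p → (r → ((r → p) → ¬q)) = False → True = True
In Bochvar's internal three-valued logic: r → p = i → False = i  [any arg is the third value ⇒ result is the third value]
¬q = ¬False = True
(r → p) → ¬q = i → True = i
r → ((r → p) → ¬q) = i → i = i
p → (r → ((r → p) → ¬q)) = False → i = i
They differ because Łukasiewicz Ł3 and Bochvar's internal three-valued logic treat i differently under the binary connectives.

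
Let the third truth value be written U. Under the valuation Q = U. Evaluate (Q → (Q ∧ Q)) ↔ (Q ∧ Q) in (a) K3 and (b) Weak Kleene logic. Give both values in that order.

U; U

In K3: Q ∧ Q = U ∧ U = U
Q → (Q ∧ Q) = U → U = U  [¬U ∨ U]
Q ∧ Q = U ∧ U = U
(Q → (Q ∧ Q)) ↔ (Q ∧ Q) = U ↔ U = U
In Weak Kleene logic: Q ∧ Q = U ∧ U = U
Q → (Q ∧ Q) = U → U = U  [any arg is the third value ⇒ result is the third value]
Q ∧ Q = U ∧ U = U
(Q → (Q ∧ Q)) ↔ (Q ∧ Q) = U ↔ U = U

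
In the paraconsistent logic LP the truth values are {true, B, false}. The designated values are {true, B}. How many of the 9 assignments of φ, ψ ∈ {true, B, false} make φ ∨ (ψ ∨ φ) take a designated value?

Of the 9 assignments, 8 give a value in {true, B}.

8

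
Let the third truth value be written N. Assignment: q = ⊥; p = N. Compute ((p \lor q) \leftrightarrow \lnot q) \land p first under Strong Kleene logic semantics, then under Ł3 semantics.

N; N

In Strong Kleene logic: p \lor q = N \lor ⊥ = N
\lnot q = \lnot ⊥ = ⊤
(p \lor q) \leftrightarrow \lnot q = N \leftrightarrow ⊤ = N
((p \lor q) \leftrightarrow \lnot q) \land p = N \land N = N
In Ł3: p \lor q = N \lor ⊥ = N
\lnot q = \lnot ⊥ = ⊤
(p \lor q) \leftrightarrow \lnot q = N \leftrightarrow ⊤ = N  [1 − |½−1|]
((p \lor q) \leftrightarrow \lnot q) \land p = N \land N = N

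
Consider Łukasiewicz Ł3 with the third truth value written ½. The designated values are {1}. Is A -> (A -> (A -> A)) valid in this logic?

Every assignment of A over {1, ½, 0} gives a value in {1}.
In particular, with A=½: A -> (A -> (A -> A)) = 1.

Yes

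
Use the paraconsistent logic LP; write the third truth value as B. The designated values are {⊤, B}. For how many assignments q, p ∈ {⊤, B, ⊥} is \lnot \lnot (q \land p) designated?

Designated under: (q=⊤, p=⊤); (q=⊤, p=B); (q=B, p=⊤); (q=B, p=B).

4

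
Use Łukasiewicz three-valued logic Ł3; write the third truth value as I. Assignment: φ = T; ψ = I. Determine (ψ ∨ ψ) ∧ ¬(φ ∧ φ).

F

ψ ∨ ψ = I ∨ I = I
φ ∧ φ = T ∧ T = T
¬(φ ∧ φ) = ¬T = F
(ψ ∨ ψ) ∧ ¬(φ ∧ φ) = I ∧ F = F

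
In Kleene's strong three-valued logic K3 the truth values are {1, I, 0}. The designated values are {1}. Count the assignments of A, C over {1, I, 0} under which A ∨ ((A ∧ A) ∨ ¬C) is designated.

5

Of the 9 assignments, 5 give a value in {1}.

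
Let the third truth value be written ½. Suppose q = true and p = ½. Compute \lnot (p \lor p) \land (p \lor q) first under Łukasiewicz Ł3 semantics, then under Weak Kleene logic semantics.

In Łukasiewicz Ł3: p \lor p = ½ \lor ½ = ½
\lnot (p \lor p) = \lnot ½ = ½
p \lor q = ½ \lor true = true
\lnot (p \lor p) \land (p \lor q) = ½ \land true = ½
In Weak Kleene logic: p \lor p = ½ \lor ½ = ½
\lnot (p \lor p) = \lnot ½ = ½
p \lor q = ½ \lor true = ½
\lnot (p \lor p) \land (p \lor q) = ½ \land ½ = ½

½; ½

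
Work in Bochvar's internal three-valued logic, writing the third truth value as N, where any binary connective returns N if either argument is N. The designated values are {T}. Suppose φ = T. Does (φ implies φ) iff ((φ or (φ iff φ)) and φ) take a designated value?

Yes

φ implies φ = T implies T = T
φ iff φ = T iff T = T
φ or (φ iff φ) = T or T = T
(φ or (φ iff φ)) and φ = T and T = T
(φ implies φ) iff ((φ or (φ iff φ)) and φ) = T iff T = T
T ∈ {T}.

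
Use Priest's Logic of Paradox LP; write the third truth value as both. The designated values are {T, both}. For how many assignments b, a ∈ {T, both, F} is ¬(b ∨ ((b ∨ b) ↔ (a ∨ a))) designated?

5

Of the 9 assignments, 5 give a value in {T, both}.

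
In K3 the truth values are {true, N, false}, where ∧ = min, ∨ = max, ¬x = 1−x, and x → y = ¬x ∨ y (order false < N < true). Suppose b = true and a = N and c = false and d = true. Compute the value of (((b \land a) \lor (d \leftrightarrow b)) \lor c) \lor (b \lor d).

b \land a = true \land N = N
d \leftrightarrow b = true \leftrightarrow true = true
(b \land a) \lor (d \leftrightarrow b) = N \lor true = true
((b \land a) \lor (d \leftrightarrow b)) \lor c = true \lor false = true
b \lor d = true \lor true = true
(((b \land a) \lor (d \leftrightarrow b)) \lor c) \lor (b \lor d) = true \lor true = true

true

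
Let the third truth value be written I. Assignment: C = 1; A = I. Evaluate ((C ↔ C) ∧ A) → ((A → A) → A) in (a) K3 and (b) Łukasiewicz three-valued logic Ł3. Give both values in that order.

In K3: C ↔ C = 1 ↔ 1 = 1
(C ↔ C) ∧ A = 1 ∧ I = I
A → A = I → I = I
(A → A) → A = I → I = I
((C ↔ C) ∧ A) → ((A → A) → A) = I → I = I
In Łukasiewicz three-valued logic Ł3: C ↔ C = 1 ↔ 1 = 1
(C ↔ C) ∧ A = 1 ∧ I = I
A → A = I → I = 1  [min(1, 1−½+½)]
(A → A) → A = 1 → I = I
((C ↔ C) ∧ A) → ((A → A) → A) = I → I = 1
They differ because K3 and Łukasiewicz three-valued logic Ł3 treat I differently under implication.

I; 1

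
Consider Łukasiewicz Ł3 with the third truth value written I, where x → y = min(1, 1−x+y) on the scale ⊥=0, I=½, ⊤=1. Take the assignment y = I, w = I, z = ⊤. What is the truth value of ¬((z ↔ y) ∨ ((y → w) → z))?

z ↔ y = ⊤ ↔ I = I  [1 − |1−½|]
y → w = I → I = ⊤
(y → w) → z = ⊤ → ⊤ = ⊤
(z ↔ y) ∨ ((y → w) → z) = I ∨ ⊤ = ⊤
¬((z ↔ y) ∨ ((y → w) → z)) = ¬⊤ = ⊥

⊥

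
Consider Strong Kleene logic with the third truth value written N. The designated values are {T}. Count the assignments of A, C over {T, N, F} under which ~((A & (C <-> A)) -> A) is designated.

0

Of the 9 assignments, 0 give a value in {T}.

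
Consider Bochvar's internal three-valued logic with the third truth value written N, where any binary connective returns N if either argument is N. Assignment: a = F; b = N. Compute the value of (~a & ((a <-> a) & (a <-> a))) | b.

~a = ~F = T
a <-> a = F <-> F = T
a <-> a = F <-> F = T
(a <-> a) & (a <-> a) = T & T = T
~a & ((a <-> a) & (a <-> a)) = T & T = T
(~a & ((a <-> a) & (a <-> a))) | b = T | N = N

N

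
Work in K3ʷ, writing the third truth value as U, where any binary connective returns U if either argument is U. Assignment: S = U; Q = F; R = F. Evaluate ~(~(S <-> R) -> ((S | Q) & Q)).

S <-> R = U <-> F = U
~(S <-> R) = ~U = U
S | Q = U | F = U
(S | Q) & Q = U & F = U
~(S <-> R) -> ((S | Q) & Q) = U -> U = U
~(~(S <-> R) -> ((S | Q) & Q)) = ~U = U

U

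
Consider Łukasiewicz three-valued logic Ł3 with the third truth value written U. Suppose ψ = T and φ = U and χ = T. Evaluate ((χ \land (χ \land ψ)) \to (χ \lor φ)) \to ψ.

χ \land ψ = T \land T = T
χ \land (χ \land ψ) = T \land T = T
χ \lor φ = T \lor U = T
(χ \land (χ \land ψ)) \to (χ \lor φ) = T \to T = T
((χ \land (χ \land ψ)) \to (χ \lor φ)) \to ψ = T \to T = T

T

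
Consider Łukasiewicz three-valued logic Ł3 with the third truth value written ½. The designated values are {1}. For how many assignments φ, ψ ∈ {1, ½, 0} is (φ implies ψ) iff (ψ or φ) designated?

4

Designated under: (φ=1, ψ=1); (φ=½, ψ=1); (φ=½, ψ=0); (φ=0, ψ=1).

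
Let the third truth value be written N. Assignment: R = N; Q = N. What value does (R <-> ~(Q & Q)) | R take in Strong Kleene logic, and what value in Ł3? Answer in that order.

N; True

In Strong Kleene logic: Q & Q = N & N = N
~(Q & Q) = ~N = N
R <-> ~(Q & Q) = N <-> N = N
(R <-> ~(Q & Q)) | R = N | N = N
In Ł3: Q & Q = N & N = N
~(Q & Q) = ~N = N
R <-> ~(Q & Q) = N <-> N = True  [1 − |½−½|]
(R <-> ~(Q & Q)) | R = True | N = True
They differ because Strong Kleene logic and Ł3 treat N differently under implication.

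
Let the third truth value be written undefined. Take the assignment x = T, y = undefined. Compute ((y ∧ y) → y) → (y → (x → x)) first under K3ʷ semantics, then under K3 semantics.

In K3ʷ: y ∧ y = undefined ∧ undefined = undefined
(y ∧ y) → y = undefined → undefined = undefined  [any arg is the third value ⇒ result is the third value]
x → x = T → T = T
y → (x → x) = undefined → T = undefined
((y ∧ y) → y) → (y → (x → x)) = undefined → undefined = undefined
In K3: y ∧ y = undefined ∧ undefined = undefined
(y ∧ y) → y = undefined → undefined = undefined  [¬undefined ∨ undefined]
x → x = T → T = T
y → (x → x) = undefined → T = T
((y ∧ y) → y) → (y → (x → x)) = undefined → T = T
They differ because K3ʷ and K3 treat undefined differently under the binary connectives.

undefined; T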